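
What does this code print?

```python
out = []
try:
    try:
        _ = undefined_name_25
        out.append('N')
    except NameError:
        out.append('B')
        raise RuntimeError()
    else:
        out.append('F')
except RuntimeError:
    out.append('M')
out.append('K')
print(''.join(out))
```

Execution trace: 'B' (inner except NameError) → 'M' (outer except RuntimeError) → 'K' (after the try/except). Output: BMK

Answer: BMK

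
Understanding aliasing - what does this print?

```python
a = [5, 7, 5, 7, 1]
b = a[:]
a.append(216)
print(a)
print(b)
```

Key concept: slice [:] creates copy.
Step by step:
`a = [5, 7, 5, 7, 1]` → a = [5, 7, 5, 7, 1]
`b = a[:]` → b = [5, 7, 5, 7, 1]
`a.append(216)` → a = [5, 7, 5, 7, 1, 216]
`print(a)` → prints [5, 7, 5, 7, 1, 216]
`print(b)` → prints [5, 7, 5, 7, 1]

Answer:
[5, 7, 5, 7, 1, 216]
[5, 7, 5, 7, 1]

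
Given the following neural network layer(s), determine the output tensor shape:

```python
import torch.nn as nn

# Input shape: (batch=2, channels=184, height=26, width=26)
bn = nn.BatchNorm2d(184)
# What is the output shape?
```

Input: (2, 184, 26, 26) -> Output: (2, 184, 26, 26)

Answer: (2, 184, 26, 26)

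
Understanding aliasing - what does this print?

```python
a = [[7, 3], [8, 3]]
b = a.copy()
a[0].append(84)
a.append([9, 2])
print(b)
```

Key concept: shallow copy with nested lists.
Step by step:
`a = [[7, 3], [8, 3]]` → a = [[7, 3], [8, 3]]
`b = a.copy()` → b = [[7, 3], [8, 3]]
`a[0].append(84)` → a = [[7, 3, 84], [8, 3]]; b = [[7, 3, 84], [8, 3]]
`a.append([9, 2])` → a = [[7, 3, 84], [8, 3], [9, 2]]
`print(b)` → prints [[7, 3, 84], [8, 3]]

Answer: [[7, 3, 84], [8, 3]]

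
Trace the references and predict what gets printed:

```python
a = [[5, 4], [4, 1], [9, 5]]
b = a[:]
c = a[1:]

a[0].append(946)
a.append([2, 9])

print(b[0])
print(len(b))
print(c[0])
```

Key concept: slice with nested mutation.
Step by step:
`a = [[5, 4], [4, 1], [9, 5]]` → a = [[5, 4], [4, 1], [9, 5]]
`b = a[:]` → b = [[5, 4], [4, 1], [9, 5]]
`c = a[1:]` → c = [[4, 1], [9, 5]]
`a[0].append(946)` → a = [[5, 4, 946], [4, 1], [9, 5]]; b = [[5, 4, 946], [4, 1], [9, 5]]
`a.append([2, 9])` → a = [[5, 4, 946], [4, 1], [9, 5], [2, 9]]
`print(b[0])` → prints [5, 4, 946]
`print(len(b))` → prints 3
`print(c[0])` → prints [4, 1]

Answer:
[5, 4, 946]
3
[4, 1]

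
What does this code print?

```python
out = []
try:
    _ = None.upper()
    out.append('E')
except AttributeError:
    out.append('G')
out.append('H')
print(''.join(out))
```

Execution trace: 'G' (except AttributeError) → 'H' (after the try/except). Output: GH

Answer: GH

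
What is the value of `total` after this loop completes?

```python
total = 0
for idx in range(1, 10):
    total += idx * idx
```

Sum of squares 1² to 9² = 285
`total` takes the values: 0 → 1 → 5 → 14 → 30 → 55 → 91 → 140 → 204 → 285

Answer: 285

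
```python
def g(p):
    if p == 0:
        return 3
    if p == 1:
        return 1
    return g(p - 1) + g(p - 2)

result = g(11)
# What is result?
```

Build up from base cases: g(0)=3, g(1)=1, g(2)=4, g(3)=5, g(4)=9, g(5)=14, g(6)=23, ..., g(11)=254

Answer: 254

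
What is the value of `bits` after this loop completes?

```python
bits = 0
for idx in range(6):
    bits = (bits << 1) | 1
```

Build 6 consecutive 1-bits: 0b111111
`bits` takes the values: 0 → 1 → 3 → 7 → 15 → 31 → 63

Answer: 63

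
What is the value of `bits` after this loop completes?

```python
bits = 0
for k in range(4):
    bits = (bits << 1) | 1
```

Build 4 consecutive 1-bits: 0b1111
`bits` takes the values: 0 → 1 → 3 → 7 → 15

Answer: 15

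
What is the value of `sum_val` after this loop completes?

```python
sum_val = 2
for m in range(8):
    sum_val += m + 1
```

Start at 2, add 1 to 8 = 38
`sum_val` takes the values: 2 → 3 → 5 → 8 → 12 → 17 → 23 → 30 → 38

Answer: 38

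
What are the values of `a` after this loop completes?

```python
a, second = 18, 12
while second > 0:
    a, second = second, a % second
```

GCD of 18 and 12
`a` takes the values: 18 → 12 → 6

Answer: 6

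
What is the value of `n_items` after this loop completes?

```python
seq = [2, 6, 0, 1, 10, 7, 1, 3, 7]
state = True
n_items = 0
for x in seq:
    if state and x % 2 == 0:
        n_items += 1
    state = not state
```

Count even values at even positions
`n_items` takes the values: 0 → 1 → 2 → 3

Answer: 3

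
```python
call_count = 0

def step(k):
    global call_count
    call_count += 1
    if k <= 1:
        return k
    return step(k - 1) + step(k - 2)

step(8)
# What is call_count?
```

Calls(k) = 1 + Calls(k-1) + Calls(k-2); Calls(0)=Calls(1)=1. For k=8 this gives 67.

Answer: 67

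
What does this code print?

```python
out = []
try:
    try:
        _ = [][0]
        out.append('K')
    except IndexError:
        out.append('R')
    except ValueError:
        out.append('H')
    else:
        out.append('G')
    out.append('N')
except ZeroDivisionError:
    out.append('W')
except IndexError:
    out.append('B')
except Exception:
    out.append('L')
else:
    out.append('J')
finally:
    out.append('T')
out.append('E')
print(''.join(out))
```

Execution trace: 'R' (inner except IndexError) → 'N' (try body, no exception) → 'J' (else) → 'T' (finally) → 'E' (after the try/except). Output: RNJTE

Answer: RNJTE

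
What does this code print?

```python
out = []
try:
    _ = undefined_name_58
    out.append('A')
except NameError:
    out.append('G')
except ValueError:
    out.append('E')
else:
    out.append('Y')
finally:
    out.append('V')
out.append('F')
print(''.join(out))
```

Execution trace: 'G' (except NameError) → 'V' (finally) → 'F' (after the try/except). Output: GVF

Answer: GVF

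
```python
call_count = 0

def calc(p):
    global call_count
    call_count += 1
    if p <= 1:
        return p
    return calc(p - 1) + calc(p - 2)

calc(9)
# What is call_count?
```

Calls(p) = 1 + Calls(p-1) + Calls(p-2); Calls(0)=Calls(1)=1. For p=9 this gives 109.

Answer: 109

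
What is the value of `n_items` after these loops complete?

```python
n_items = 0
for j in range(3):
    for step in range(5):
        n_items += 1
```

3 * 5 = 15
`n_items` takes the values: 0 → 1 → 2 → 3 → 4 → 5 → 6 → 7 → 8 → 9 → 10 → 11 → 12 → 13 → 14 → 15

Answer: 15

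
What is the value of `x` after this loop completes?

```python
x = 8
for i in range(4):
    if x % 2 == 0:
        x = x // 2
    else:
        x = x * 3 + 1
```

Collatz-style transformation from 8
`x` takes the values: 8 → 4 → 2 → 1 → 4

Answer: 4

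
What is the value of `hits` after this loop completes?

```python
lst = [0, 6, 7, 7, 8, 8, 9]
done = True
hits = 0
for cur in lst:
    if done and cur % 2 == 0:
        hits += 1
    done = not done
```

Count even values at even positions
`hits` takes the values: 0 → 1 → 2

Answer: 2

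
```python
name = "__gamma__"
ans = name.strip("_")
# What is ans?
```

Trace:
`name = "__gamma__"` → name = '__gamma__'
`ans = name.strip("_")` → ans = 'gamma'
So ans = 'gamma'

Answer: 'gamma'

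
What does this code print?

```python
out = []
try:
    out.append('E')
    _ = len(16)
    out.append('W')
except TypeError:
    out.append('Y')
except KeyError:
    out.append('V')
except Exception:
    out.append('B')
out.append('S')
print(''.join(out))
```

Execution trace: 'E' (try body) → 'Y' (except TypeError) → 'S' (after the try/except). Output: EYS

Answer: EYS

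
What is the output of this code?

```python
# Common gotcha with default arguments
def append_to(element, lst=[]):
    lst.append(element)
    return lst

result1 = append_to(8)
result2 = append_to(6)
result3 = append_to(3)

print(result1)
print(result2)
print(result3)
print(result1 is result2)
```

Key concept: mutable default argument gotcha.
Step by step:
`result1 = append_to(8)` → result1 = [8]
`result2 = append_to(6)` → result1 = [8, 6] (same object as result2); result2 = [8, 6] (same object as result1)
`result3 = append_to(3)` → result1 = [8, 6, 3] (same object as result2, result3); result2 = [8, 6, 3] (same object as result1, result3); result3 = [8, 6, 3] (same object as result1, result2)
`print(result1)` → prints [8, 6, 3]
`print(result2)` → prints [8, 6, 3]
`print(result3)` → prints [8, 6, 3]
`print(result1 is result2)` → prints True

Answer:
[8, 6, 3]
[8, 6, 3]
[8, 6, 3]
True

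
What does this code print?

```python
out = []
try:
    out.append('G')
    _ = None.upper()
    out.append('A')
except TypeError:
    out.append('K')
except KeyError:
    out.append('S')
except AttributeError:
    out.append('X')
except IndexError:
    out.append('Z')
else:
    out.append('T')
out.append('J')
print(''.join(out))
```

Execution trace: 'G' (try body) → 'X' (except AttributeError) → 'J' (after the try/except). Output: GXJ

Answer: GXJ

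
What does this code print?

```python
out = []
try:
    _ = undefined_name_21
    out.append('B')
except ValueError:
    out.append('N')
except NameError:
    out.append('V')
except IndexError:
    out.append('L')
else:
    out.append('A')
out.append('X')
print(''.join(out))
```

Execution trace: 'V' (except NameError) → 'X' (after the try/except). Output: VX

Answer: VX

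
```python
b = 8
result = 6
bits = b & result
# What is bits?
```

Trace:
`b = 8` → b = 8
`result = 6` → result = 6
`bits = b & result` → bits = 0
So bits = 0

Answer: 0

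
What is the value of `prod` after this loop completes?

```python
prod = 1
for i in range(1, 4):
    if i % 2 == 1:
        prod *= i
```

Product of odd numbers 1 to 3
`prod` takes the values: 1 → 3

Answer: 3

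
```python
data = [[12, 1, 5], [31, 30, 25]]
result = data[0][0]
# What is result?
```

Trace:
`data = [[12, 1, 5], [31, 30, 25]]` → data = [[12, 1, 5], [31, 30, 25]]
`result = data[0][0]` → result = 12
So result = 12

Answer: 12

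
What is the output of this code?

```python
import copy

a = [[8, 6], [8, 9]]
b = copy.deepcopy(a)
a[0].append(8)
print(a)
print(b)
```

Key concept: deep copy is fully independent.
Step by step:
`a = [[8, 6], [8, 9]]` → a = [[8, 6], [8, 9]]
`b = copy.deepcopy(a)` → b = [[8, 6], [8, 9]]
`a[0].append(8)` → a = [[8, 6, 8], [8, 9]]
`print(a)` → prints [[8, 6, 8], [8, 9]]
`print(b)` → prints [[8, 6], [8, 9]]

Answer:
[[8, 6, 8], [8, 9]]
[[8, 6], [8, 9]]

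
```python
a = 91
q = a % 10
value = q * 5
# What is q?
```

Trace:
`a = 91` → a = 91
`q = a % 10` → q = 1
`value = q * 5` → value = 5
So q = 1

Answer: 1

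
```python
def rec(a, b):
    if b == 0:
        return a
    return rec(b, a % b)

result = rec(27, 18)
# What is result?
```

rec(27, 18) -> rec(18, 9) -> rec(9, 0) -> 9

Answer: 9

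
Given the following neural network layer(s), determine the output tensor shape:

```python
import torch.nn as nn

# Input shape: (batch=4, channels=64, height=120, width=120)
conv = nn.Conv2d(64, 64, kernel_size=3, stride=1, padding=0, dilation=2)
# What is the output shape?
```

Input: (4, 64, 120, 120) -> Output: (4, 64, 116, 116)

Answer: (4, 64, 116, 116)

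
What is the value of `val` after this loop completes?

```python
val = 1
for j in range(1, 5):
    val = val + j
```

Start at 1, add 1 through 4
`val` takes the values: 1 → 2 → 4 → 7 → 11

Answer: 11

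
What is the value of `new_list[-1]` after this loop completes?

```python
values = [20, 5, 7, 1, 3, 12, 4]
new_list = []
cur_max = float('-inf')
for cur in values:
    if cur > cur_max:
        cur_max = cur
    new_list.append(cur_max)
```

Running max ends at 20
`new_list` takes the values: [] → [20] → [20, 20] → [20, 20, 20] → [20, 20, 20, 20] → [20, 20, 20, 20, 20] → [20, 20, 20, 20, 20, 20] → [20, 20, 20, 20, 20, 20, 20]
So `new_list[-1]` = 20

Answer: 20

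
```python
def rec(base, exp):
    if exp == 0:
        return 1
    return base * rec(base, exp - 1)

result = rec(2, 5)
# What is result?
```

rec(2, 5) = 2 * 2 * 2 * 2 * 2 = 32

Answer: 32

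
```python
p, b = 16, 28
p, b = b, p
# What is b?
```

Trace:
`p, b = 16, 28` → p = 16; b = 28
`p, b = b, p` → p = 28; b = 16
So b = 16

Answer: 16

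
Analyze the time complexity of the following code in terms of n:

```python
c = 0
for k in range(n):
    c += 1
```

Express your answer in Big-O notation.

Each loop level contributes: n. Multiplying the contributions gives O(n).

Answer: O(n)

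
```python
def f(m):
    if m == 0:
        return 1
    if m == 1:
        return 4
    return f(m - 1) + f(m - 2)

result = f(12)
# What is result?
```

Build up from base cases: f(0)=1, f(1)=4, f(2)=5, f(3)=9, f(4)=14, f(5)=23, f(6)=37, ..., f(12)=665

Answer: 665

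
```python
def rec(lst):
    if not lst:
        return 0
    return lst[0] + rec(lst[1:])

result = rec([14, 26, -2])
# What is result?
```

14 + 26 + (-2) + 0 = 38

Answer: 38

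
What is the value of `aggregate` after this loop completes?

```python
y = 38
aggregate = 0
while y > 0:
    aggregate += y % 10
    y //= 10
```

Sum digits of 38
`aggregate` takes the values: 0 → 8 → 11

Answer: 11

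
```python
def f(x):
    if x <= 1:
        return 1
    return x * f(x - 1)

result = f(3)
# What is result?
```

f(3) = 3 * 2 * 1 = 6

Answer: 6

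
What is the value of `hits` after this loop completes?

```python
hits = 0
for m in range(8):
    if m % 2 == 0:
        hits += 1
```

Count numbers divisible by 2 in range(8)
`hits` takes the values: 0 → 1 → 2 → 3 → 4

Answer: 4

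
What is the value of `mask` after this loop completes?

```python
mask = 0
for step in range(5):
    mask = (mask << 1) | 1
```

Build 5 consecutive 1-bits: 0b11111
`mask` takes the values: 0 → 1 → 3 → 7 → 15 → 31

Answer: 31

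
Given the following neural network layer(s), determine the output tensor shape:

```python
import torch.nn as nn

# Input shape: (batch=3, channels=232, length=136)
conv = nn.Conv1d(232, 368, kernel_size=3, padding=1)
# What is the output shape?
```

Input: (3, 232, 136) -> Output: (3, 368, 136)

Answer: (3, 368, 136)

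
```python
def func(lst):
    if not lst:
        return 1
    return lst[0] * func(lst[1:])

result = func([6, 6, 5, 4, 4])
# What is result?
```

Product over [6, 6, 5, 4, 4] = 6 * 6 * 5 * 4 * 4 = 2880

Answer: 2880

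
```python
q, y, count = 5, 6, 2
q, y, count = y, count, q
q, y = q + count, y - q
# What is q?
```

Trace:
`q, y, count = 5, 6, 2` → q = 5; y = 6; count = 2
`q, y, count = y, count, q` → q = 6; y = 2; count = 5
`q, y = q + count, y - q` → q = 11; y = -4
So q = 11

Answer: 11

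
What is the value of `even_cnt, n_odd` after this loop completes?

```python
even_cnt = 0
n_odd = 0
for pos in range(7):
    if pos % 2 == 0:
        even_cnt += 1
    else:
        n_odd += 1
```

Count evens and odds in range(7)
`even_cnt, n_odd` takes the values: (0, 0) → (1, 0) → (1, 1) → (2, 1) → (2, 2) → (3, 2) → (3, 3) → (4, 3)

Answer: 4, 3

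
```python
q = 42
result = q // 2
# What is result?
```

Trace:
`q = 42` → q = 42
`result = q // 2` → result = 21
So result = 21

Answer: 21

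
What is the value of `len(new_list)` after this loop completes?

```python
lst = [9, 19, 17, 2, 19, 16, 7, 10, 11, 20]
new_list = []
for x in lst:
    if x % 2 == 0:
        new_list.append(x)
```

Count even numbers in [9, 19, 17, 2, 19, 16, 7, 10, 11, 20]
`new_list` takes the values: [] → [2] → [2, 16] → [2, 16, 10] → [2, 16, 10, 20]
So `len(new_list)` = 4

Answer: 4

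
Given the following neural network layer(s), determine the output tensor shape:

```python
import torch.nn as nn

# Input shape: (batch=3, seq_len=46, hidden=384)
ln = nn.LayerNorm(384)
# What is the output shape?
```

Input: (3, 46, 384) -> Output: (3, 46, 384)

Answer: (3, 46, 384)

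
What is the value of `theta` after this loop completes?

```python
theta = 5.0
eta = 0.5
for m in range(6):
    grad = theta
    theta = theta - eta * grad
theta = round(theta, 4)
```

Gradient descent: w = 5.0 * (1 - 0.5)^6
`theta` takes the values: 5.0 → 2.5 → 1.25 → 0.625 → 0.3125 → 0.15625 → 0.078125 → 0.0781

Answer: 0.0781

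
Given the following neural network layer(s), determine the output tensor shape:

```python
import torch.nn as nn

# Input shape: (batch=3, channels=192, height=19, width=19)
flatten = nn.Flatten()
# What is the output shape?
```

Input: (3, 192, 19, 19) -> Output: (3, 69312)

Answer: (3, 69312)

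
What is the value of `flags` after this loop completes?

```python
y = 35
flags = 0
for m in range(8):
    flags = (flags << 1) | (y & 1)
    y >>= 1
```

Reverse lowest 8 bits of 35
`flags` takes the values: 0 → 1 → 3 → 6 → 12 → 24 → 49 → 98 → 196

Answer: 196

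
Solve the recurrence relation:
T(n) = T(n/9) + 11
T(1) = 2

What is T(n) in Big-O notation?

Each step divides n by 9 and adds 11. After log_9(n) steps we reach T(1)=2. So T(n) = 11·log_9(n) + 2 = O(log n).

Answer: O(log n)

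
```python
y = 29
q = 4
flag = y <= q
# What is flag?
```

Trace:
`y = 29` → y = 29
`q = 4` → q = 4
`flag = y <= q` → flag = False
So flag = False

Answer: False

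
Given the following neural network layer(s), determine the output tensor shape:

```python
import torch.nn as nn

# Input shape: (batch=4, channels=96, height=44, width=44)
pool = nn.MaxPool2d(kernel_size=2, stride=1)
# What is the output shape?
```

Input: (4, 96, 44, 44) -> Output: (4, 96, 43, 43)

Answer: (4, 96, 43, 43)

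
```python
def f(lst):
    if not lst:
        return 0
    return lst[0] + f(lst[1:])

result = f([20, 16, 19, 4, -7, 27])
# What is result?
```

20 + 16 + 19 + 4 + (-7) + 27 + 0 = 79

Answer: 79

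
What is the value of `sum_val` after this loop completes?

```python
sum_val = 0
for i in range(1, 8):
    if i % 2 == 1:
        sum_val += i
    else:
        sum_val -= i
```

Add odd, subtract even
`sum_val` takes the values: 0 → 1 → -1 → 2 → -2 → 3 → -3 → 4

Answer: 4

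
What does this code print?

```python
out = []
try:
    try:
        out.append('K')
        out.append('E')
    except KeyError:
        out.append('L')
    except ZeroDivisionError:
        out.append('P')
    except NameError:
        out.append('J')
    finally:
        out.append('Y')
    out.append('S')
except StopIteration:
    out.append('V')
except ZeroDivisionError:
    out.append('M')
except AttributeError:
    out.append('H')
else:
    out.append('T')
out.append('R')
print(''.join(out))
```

Execution trace: 'K' (inner try body) → 'E' (inner try body, no exception) → 'Y' (inner finally) → 'S' (try body, no exception) → 'T' (else) → 'R' (after the try/except). Output: KEYSTR

Answer: KEYSTR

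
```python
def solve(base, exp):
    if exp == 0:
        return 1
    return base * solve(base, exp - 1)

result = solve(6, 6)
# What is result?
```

solve(6, 6) = 6 * 6 * 6 * 6 * 6 * 6 = 46656

Answer: 46656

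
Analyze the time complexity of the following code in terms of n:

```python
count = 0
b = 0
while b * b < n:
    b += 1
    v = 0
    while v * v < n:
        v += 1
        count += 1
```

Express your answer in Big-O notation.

Each loop level contributes: √n × √n. Multiplying the contributions gives O(n).

Answer: O(n)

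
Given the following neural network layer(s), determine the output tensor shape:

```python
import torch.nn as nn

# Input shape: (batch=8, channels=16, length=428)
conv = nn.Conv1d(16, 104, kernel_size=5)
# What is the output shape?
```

Input: (8, 16, 428) -> Output: (8, 104, 424)

Answer: (8, 104, 424)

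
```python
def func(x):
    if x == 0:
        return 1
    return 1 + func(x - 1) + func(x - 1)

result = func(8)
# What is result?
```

func(x) = 1 + 2·func(x-1), func(0)=1. Closed form: (1+1)·2^8 - 1 = 511.

Answer: 511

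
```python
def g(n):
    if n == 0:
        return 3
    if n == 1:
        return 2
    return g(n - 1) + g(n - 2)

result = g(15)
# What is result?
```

Build up from base cases: g(0)=3, g(1)=2, g(2)=5, g(3)=7, g(4)=12, g(5)=19, g(6)=31, ..., g(15)=2351

Answer: 2351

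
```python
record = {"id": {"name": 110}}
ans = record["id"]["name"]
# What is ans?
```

Trace:
`record = {"id": {"name": 110}}` → record = {'id': {'name': 110}}
`ans = record["id"]["name"]` → ans = 110
So ans = 110

Answer: 110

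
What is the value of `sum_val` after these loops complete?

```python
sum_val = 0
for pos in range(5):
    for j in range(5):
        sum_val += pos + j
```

Sum of all pos+j for pos,j in 5x5
`sum_val` takes the values: 0 → 1 → 3 → 6 → 10 → 11 → 13 → 16 → 20 → 25 → 27 → 30 → 34 → 39 → 45 → 48 → 52 → 57 → 63 → 70 → 74 → 79 → 85 → 92 → 100

Answer: 100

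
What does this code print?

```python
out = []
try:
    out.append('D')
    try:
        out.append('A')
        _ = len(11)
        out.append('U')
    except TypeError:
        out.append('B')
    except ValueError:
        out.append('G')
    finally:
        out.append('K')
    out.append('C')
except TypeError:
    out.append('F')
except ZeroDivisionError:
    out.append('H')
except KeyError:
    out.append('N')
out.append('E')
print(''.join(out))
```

Execution trace: 'D' (try body) → 'A' (inner try body) → 'B' (inner except TypeError) → 'K' (inner finally) → 'C' (try body, no exception) → 'E' (after the try/except). Output: DABKCE

Answer: DABKCE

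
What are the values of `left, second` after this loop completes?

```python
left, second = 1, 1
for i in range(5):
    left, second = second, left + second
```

Fibonacci: after 5 iterations
`left, second` takes the values: (1, 1) → (1, 2) → (2, 3) → (3, 5) → (5, 8) → (8, 13)

Answer: 8, 13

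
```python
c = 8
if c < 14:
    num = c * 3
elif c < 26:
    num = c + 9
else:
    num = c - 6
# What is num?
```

Trace:
`c = 8` → c = 8
`if c < 14: ...` → c < 14 is True → num = 24
So num = 24

Answer: 24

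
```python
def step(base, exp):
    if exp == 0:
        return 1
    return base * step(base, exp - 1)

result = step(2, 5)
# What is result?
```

step(2, 5) = 2 * 2 * 2 * 2 * 2 = 32

Answer: 32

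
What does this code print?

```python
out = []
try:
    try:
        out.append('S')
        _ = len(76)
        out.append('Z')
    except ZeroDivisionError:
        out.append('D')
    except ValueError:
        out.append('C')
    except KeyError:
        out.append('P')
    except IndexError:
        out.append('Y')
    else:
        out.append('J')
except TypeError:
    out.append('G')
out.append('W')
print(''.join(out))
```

Execution trace: 'S' (try body) → 'G' (outer except TypeError) → 'W' (after the try/except). Output: SGW

Answer: SGW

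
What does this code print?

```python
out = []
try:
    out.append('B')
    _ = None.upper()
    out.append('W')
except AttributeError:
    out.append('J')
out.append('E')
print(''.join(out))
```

Execution trace: 'B' (try body) → 'J' (except AttributeError) → 'E' (after the try/except). Output: BJE

Answer: BJE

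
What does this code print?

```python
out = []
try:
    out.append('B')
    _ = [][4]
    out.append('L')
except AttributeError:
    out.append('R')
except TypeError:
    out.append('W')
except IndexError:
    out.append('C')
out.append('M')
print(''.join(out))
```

Execution trace: 'B' (try body) → 'C' (except IndexError) → 'M' (after the try/except). Output: BCM

Answer: BCM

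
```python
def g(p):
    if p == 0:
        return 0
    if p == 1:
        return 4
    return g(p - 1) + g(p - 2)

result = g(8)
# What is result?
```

Build up from base cases: g(0)=0, g(1)=4, g(2)=4, g(3)=8, g(4)=12, g(5)=20, g(6)=32, ..., g(8)=84

Answer: 84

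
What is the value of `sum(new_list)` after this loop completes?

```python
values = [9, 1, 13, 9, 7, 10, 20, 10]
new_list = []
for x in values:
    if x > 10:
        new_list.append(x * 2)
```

Sum of doubled values > 10
`new_list` takes the values: [] → [26] → [26, 40]
So `sum(new_list)` = 66

Answer: 66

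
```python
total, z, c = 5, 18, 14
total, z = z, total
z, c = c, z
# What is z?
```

Trace:
`total, z, c = 5, 18, 14` → total = 5; z = 18; c = 14
`total, z = z, total` → total = 18; z = 5
`z, c = c, z` → z = 14; c = 5
So z = 14

Answer: 14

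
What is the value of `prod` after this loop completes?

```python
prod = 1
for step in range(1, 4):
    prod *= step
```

3! = 6
`prod` takes the values: 1 → 2 → 6

Answer: 6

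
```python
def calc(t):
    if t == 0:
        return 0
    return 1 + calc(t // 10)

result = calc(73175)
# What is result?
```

Count of digits of 73175: 5

Answer: 5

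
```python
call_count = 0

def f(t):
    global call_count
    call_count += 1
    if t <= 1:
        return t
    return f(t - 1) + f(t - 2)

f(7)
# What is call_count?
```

Calls(t) = 1 + Calls(t-1) + Calls(t-2); Calls(0)=Calls(1)=1. For t=7 this gives 41.

Answer: 41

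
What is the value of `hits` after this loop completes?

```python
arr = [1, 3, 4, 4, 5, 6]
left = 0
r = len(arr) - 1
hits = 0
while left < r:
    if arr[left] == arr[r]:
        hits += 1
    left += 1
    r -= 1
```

Count matching pairs from ends
`hits` takes the values: 0 → 1

Answer: 1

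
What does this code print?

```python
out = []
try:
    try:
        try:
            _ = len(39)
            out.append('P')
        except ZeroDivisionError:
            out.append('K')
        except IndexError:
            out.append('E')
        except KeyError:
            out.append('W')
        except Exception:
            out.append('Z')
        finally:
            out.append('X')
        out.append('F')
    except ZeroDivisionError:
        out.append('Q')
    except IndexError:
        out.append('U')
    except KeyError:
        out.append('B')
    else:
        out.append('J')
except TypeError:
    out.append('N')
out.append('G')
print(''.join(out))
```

Execution trace: 'Z' (inner except Exception) → 'X' (inner finally) → 'F' (try body, no exception) → 'J' (else) → 'G' (after the try/except). Output: ZXFJG

Answer: ZXFJG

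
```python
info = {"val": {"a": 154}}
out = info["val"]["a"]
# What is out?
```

Trace:
`info = {"val": {"a": 154}}` → info = {'val': {'a': 154}}
`out = info["val"]["a"]` → out = 154
So out = 154

Answer: 154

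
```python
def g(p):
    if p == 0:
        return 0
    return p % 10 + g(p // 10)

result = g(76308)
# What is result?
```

Sum of digits of 76308: 8 + 0 + 3 + 6 + 7 = 24

Answer: 24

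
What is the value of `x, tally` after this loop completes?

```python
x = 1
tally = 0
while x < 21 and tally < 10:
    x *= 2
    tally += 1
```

Double until >= 21 or 10 iterations
`x, tally` takes the values: (1, 0) → (2, 0) → (2, 1) → (4, 1) → (4, 2) → (8, 2) → (8, 3) → (16, 3) → (16, 4) → (32, 4) → (32, 5)

Answer: 32, 5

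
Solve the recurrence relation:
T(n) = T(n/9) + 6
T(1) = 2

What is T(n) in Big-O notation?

Each step divides n by 9 and adds 6. After log_9(n) steps we reach T(1)=2. So T(n) = 6·log_9(n) + 2 = O(log n).

Answer: O(log n)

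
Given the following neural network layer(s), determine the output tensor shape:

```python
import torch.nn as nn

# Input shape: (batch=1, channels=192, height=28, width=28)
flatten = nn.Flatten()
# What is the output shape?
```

Input: (1, 192, 28, 28) -> Output: (1, 150528)

Answer: (1, 150528)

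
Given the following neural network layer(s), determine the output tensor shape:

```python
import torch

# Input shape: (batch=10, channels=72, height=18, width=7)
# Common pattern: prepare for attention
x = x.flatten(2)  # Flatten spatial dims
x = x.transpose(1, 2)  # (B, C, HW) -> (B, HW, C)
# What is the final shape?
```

Input: (10, 72, 18, 7) -> after flatten(2): (10, 72, 126) -> Output: (10, 126, 72)

Answer: (10, 126, 72)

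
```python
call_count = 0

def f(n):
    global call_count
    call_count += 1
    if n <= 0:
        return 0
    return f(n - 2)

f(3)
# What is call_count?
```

Linear recursion stepping by 2: 3 calls from n=3 down to ≤0.

Answer: 3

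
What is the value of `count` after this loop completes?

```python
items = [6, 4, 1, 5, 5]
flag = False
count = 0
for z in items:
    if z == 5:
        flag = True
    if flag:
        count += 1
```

Count elements after first 5 in [6, 4, 1, 5, 5]
`count` takes the values: 0 → 1 → 2

Answer: 2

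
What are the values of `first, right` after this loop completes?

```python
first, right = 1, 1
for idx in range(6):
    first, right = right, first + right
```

Fibonacci: after 6 iterations
`first, right` takes the values: (1, 1) → (1, 2) → (2, 3) → (3, 5) → (5, 8) → (8, 13) → (13, 21)

Answer: 13, 21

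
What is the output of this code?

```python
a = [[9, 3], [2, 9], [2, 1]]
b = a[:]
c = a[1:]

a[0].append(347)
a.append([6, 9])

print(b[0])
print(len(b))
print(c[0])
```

Key concept: slice with nested mutation.
Step by step:
`a = [[9, 3], [2, 9], [2, 1]]` → a = [[9, 3], [2, 9], [2, 1]]
`b = a[:]` → b = [[9, 3], [2, 9], [2, 1]]
`c = a[1:]` → c = [[2, 9], [2, 1]]
`a[0].append(347)` → a = [[9, 3, 347], [2, 9], [2, 1]]; b = [[9, 3, 347], [2, 9], [2, 1]]
`a.append([6, 9])` → a = [[9, 3, 347], [2, 9], [2, 1], [6, 9]]
`print(b[0])` → prints [9, 3, 347]
`print(len(b))` → prints 3
`print(c[0])` → prints [2, 9]

Answer:
[9, 3, 347]
3
[2, 9]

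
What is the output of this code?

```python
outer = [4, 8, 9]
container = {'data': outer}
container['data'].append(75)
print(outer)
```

Key concept: dict holds reference to list.
Step by step:
`outer = [4, 8, 9]` → outer = [4, 8, 9]
`container = {'data': outer}` → container = {'data': [4, 8, 9]}
`container['data'].append(75)` → outer = [4, 8, 9, 75]; container = {'data': [4, 8, 9, 75]}
`print(outer)` → prints [4, 8, 9, 75]

Answer: [4, 8, 9, 75]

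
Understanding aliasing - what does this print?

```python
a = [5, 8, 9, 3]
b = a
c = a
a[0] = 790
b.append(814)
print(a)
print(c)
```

Key concept: multiple aliases.
Step by step:
`a = [5, 8, 9, 3]` → a = [5, 8, 9, 3]
`b = a` → b = [5, 8, 9, 3] (same object as a)
`c = a` → c = [5, 8, 9, 3] (same object as a, b)
`a[0] = 790` → a = [790, 8, 9, 3] (same object as b, c); b = [790, 8, 9, 3] (same object as a, c); c = [790, 8, 9, 3] (same object as a, b)
`b.append(814)` → a = [790, 8, 9, 3, 814] (same object as b, c); b = [790, 8, 9, 3, 814] (same object as a, c); c = [790, 8, 9, 3, 814] (same object as a, b)
`print(a)` → prints [790, 8, 9, 3, 814]
`print(c)` → prints [790, 8, 9, 3, 814]

Answer:
[790, 8, 9, 3, 814]
[790, 8, 9, 3, 814]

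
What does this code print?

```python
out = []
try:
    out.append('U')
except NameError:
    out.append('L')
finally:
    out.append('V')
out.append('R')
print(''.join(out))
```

Execution trace: 'U' (try body, no exception) → 'V' (finally) → 'R' (after the try/except). Output: UVR

Answer: UVR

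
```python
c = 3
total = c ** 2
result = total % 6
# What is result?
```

Trace:
`c = 3` → c = 3
`total = c ** 2` → total = 9
`result = total % 6` → result = 3
So result = 3

Answer: 3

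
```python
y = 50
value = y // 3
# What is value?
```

Trace:
`y = 50` → y = 50
`value = y // 3` → value = 16
So value = 16

Answer: 16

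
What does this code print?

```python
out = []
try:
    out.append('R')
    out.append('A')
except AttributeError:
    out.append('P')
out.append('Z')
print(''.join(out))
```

Execution trace: 'R' (try body) → 'A' (try body, no exception) → 'Z' (after the try/except). Output: RAZ

Answer: RAZ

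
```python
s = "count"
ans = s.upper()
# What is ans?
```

Trace:
`s = "count"` → s = 'count'
`ans = s.upper()` → ans = 'COUNT'
So ans = 'COUNT'

Answer: 'COUNT'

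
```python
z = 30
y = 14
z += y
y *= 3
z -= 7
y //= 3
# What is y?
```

Trace:
`z = 30` → z = 30
`y = 14` → y = 14
`z += y` → z = 44
`y *= 3` → y = 42
`z -= 7` → z = 37
`y //= 3` → y = 14
So y = 14

Answer: 14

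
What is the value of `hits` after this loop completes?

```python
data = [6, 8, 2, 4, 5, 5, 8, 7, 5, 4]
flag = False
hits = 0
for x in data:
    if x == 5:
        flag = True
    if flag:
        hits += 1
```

Count elements after first 5 in [6, 8, 2, 4, 5, 5, 8, 7, 5, 4]
`hits` takes the values: 0 → 1 → 2 → 3 → 4 → 5 → 6

Answer: 6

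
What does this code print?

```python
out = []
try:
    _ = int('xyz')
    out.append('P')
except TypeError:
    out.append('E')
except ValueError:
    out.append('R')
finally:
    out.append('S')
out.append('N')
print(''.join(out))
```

Execution trace: 'R' (except ValueError) → 'S' (finally) → 'N' (after the try/except). Output: RSN

Answer: RSN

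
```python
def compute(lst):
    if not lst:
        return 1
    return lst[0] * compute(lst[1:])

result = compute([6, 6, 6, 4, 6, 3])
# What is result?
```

Product over [6, 6, 6, 4, 6, 3] = 6 * 6 * 6 * 4 * 6 * 3 = 15552

Answer: 15552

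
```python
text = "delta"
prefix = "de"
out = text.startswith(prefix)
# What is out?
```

Trace:
`text = "delta"` → text = 'delta'
`prefix = "de"` → prefix = 'de'
`out = text.startswith(prefix)` → out = True
So out = True

Answer: True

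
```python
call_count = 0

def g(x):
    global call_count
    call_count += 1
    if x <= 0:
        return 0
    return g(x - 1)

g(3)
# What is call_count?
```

Linear recursion stepping by 1: 4 calls from x=3 down to ≤0.

Answer: 4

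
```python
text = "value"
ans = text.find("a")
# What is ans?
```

Trace:
`text = "value"` → text = 'value'
`ans = text.find("a")` → ans = 1
So ans = 1

Answer: 1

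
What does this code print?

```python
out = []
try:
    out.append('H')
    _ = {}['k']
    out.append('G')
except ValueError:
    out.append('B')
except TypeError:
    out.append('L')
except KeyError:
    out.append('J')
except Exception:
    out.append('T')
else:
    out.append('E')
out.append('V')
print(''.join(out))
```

Execution trace: 'H' (try body) → 'J' (except KeyError) → 'V' (after the try/except). Output: HJV

Answer: HJV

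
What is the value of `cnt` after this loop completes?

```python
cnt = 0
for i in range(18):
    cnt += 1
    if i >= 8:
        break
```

Loop breaks when i reaches 8, cnt is 9
`cnt` takes the values: 0 → 1 → 2 → 3 → 4 → 5 → 6 → 7 → 8 → 9

Answer: 9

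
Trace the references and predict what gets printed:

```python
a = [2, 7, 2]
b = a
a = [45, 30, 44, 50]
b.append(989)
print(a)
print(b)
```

Key concept: rebinding vs mutation: a is rebound to a new list, b still points at the original.
Step by step:
`a = [2, 7, 2]` → a = [2, 7, 2]
`b = a` → b = [2, 7, 2] (same object as a)
`a = [45, 30, 44, 50]` → a = [45, 30, 44, 50]
`b.append(989)` → b = [2, 7, 2, 989]
`print(a)` → prints [45, 30, 44, 50]
`print(b)` → prints [2, 7, 2, 989]

Answer:
[45, 30, 44, 50]
[2, 7, 2, 989]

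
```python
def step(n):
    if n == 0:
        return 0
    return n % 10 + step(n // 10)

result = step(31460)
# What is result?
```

Sum of digits of 31460: 0 + 6 + 4 + 1 + 3 = 14

Answer: 14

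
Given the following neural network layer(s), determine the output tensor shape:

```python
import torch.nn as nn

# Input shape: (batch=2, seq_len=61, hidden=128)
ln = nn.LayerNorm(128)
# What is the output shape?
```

Input: (2, 61, 128) -> Output: (2, 61, 128)

Answer: (2, 61, 128)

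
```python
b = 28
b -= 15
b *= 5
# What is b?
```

Trace:
`b = 28` → b = 28
`b -= 15` → b = 13
`b *= 5` → b = 65
So b = 65

Answer: 65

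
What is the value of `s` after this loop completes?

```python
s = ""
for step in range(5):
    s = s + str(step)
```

Concatenate digits 0 to 4
`s` takes the values: "" → "0" → "01" → "012" → "0123" → "01234"

Answer: "01234"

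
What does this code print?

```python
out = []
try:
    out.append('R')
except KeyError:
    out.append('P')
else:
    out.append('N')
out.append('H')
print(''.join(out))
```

Execution trace: 'R' (try body, no exception) → 'N' (else) → 'H' (after the try/except). Output: RNH

Answer: RNH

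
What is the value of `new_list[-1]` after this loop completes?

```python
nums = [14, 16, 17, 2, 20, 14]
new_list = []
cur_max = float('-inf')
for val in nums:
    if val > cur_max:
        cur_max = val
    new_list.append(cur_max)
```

Running max ends at 20
`new_list` takes the values: [] → [14] → [14, 16] → [14, 16, 17] → [14, 16, 17, 17] → [14, 16, 17, 17, 20] → [14, 16, 17, 17, 20, 20]
So `new_list[-1]` = 20

Answer: 20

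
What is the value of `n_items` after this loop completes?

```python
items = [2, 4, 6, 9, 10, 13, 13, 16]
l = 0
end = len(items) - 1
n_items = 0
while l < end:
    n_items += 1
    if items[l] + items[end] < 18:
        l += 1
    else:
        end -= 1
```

Steps to find pair summing to 18
`n_items` takes the values: 0 → 1 → 2 → 3 → 4 → 5 → 6 → 7

Answer: 7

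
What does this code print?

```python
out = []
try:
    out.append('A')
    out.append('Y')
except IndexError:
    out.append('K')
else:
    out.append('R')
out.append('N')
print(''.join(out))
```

Execution trace: 'A' (try body) → 'Y' (try body, no exception) → 'R' (else) → 'N' (after the try/except). Output: AYRN

Answer: AYRN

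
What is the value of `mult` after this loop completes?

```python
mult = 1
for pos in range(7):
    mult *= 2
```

2^7 = 128
`mult` takes the values: 1 → 2 → 4 → 8 → 16 → 32 → 64 → 128

Answer: 128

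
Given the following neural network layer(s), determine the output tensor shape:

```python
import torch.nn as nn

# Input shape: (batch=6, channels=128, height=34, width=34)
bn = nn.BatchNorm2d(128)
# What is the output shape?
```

Input: (6, 128, 34, 34) -> Output: (6, 128, 34, 34)

Answer: (6, 128, 34, 34)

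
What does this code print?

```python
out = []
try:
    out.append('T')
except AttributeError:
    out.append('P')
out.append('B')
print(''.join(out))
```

Execution trace: 'T' (try body, no exception) → 'B' (after the try/except). Output: TB

Answer: TB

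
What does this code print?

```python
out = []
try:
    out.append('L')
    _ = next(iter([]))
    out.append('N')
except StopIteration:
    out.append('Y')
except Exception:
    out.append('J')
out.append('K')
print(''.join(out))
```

Execution trace: 'L' (try body) → 'Y' (except StopIteration) → 'K' (after the try/except). Output: LYK

Answer: LYK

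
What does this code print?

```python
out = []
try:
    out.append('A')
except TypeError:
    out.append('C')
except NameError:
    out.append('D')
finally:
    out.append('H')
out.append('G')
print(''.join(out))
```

Execution trace: 'A' (try body, no exception) → 'H' (finally) → 'G' (after the try/except). Output: AHG

Answer: AHG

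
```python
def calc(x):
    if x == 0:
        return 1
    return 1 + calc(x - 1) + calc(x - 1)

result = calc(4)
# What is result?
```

calc(x) = 1 + 2·calc(x-1), calc(0)=1. Closed form: (1+1)·2^4 - 1 = 31.

Answer: 31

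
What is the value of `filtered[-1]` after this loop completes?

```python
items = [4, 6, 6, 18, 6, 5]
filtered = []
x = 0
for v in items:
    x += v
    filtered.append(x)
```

Cumulative sum ends at 45
`filtered` takes the values: [] → [4] → [4, 10] → [4, 10, 16] → [4, 10, 16, 34] → [4, 10, 16, 34, 40] → [4, 10, 16, 34, 40, 45]
So `filtered[-1]` = 45

Answer: 45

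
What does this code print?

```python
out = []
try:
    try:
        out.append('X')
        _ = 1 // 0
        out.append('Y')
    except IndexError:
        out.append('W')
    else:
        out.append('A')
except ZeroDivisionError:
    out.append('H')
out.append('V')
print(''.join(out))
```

Execution trace: 'X' (try body) → 'H' (outer except ZeroDivisionError) → 'V' (after the try/except). Output: XHV

Answer: XHV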